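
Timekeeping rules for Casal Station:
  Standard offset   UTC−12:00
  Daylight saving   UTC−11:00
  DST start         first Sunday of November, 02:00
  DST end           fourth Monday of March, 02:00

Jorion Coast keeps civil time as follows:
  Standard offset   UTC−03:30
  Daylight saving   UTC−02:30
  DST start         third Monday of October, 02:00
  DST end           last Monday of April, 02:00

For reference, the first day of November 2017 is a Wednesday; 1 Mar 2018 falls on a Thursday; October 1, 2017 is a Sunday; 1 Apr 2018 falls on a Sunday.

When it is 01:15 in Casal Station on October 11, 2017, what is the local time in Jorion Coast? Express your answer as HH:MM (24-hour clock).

1 November 2017 is a Wednesday, so the first Sunday is November 5.
1 March 2018 is a Thursday, so the first Monday is March 5 and the fourth is March 26.
October 11, 2017 is outside the daylight-saving period (5 November 2017 – 26 March 2018), so Casal Station is on standard time, UTC−12:00.
01:15 Casal Station + 12h = 13:15 UTC.
1 October 2017 is a Sunday, so the first Monday is October 2 and the third is October 16.
1 April 2018 is a Sunday, so Mondays fall on 2, 9, 16, 23, 30; the last is April 30.
At the standard offset (UTC−03:30), 13:15 UTC − 3h30m = 09:45 Jorion Coast standard time.
Daylight saving runs 16 October 2017 – 30 April 2018; the standard-time date in Jorion Coast, October 11, 2017, is outside that window, so Jorion Coast is on standard time at UTC−03:30.
13:15 UTC − 3h30m = 09:45 Jorion Coast.

09:45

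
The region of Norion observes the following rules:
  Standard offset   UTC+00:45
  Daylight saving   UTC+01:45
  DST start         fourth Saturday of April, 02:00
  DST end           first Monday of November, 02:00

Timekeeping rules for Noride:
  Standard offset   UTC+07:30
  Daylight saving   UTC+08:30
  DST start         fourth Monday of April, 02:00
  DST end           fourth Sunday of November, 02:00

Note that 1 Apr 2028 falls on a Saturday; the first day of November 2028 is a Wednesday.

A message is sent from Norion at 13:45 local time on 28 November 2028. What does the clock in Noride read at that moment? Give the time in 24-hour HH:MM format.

1 April 2028 is a Saturday, so the first Saturday is April 1 and the fourth is April 22.
1 November 2028 is a Wednesday, so the first Monday is November 6.
28 November 2028 does not fall between 22 April and 6 November, so daylight saving is not in effect and Norion is at UTC+00:45.
13:45 Norion − 0h45m = 13:00 UTC.
1 April 2028 is a Saturday, so the first Monday is April 3 and the fourth is April 24.
1 November 2028 is a Wednesday, so the first Sunday is November 5 and the fourth is November 26.
At the standard offset (UTC+07:30), 13:00 UTC + 7h30m = 20:30 Noride standard time.
The standard-time date in Noride, 28 November 2028, does not fall between 24 April and 26 November, so daylight saving is not in effect and Noride is at UTC+07:30.
13:00 UTC + 7h30m = 20:30 Noride.

20:30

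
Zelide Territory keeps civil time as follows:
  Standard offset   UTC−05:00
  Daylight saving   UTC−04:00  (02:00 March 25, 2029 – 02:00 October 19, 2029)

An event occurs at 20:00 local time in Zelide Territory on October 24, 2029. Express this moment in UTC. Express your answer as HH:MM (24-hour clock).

Daylight saving runs 25 March – 19 October; October 24, 2029 is outside that window, so Zelide Territory is on standard time at UTC−05:00.
20:00 local + 5h = 01:00 UTC (rolling into the next day, 25 October 2029).

01:00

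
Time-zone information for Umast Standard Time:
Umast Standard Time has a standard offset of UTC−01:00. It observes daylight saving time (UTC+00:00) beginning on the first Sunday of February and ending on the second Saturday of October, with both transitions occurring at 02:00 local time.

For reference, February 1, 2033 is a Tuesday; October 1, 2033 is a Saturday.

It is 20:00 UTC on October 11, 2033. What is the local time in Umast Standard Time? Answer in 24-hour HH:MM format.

1 February 2033 is a Tuesday, so the first Sunday is February 6.
1 October 2033 is a Saturday, so the first Saturday is October 1 and the second is October 8.
At the standard offset (UTC−01:00), 20:00 UTC − 1h = 19:00 Umast Standard Time standard time.
Daylight saving runs 6 February – 8 October; the standard-time date in Umast Standard Time, October 11, 2033, is outside that window, so Umast Standard Time is on standard time at UTC−01:00.
20:00 UTC − 1h = 19:00 local.

19:00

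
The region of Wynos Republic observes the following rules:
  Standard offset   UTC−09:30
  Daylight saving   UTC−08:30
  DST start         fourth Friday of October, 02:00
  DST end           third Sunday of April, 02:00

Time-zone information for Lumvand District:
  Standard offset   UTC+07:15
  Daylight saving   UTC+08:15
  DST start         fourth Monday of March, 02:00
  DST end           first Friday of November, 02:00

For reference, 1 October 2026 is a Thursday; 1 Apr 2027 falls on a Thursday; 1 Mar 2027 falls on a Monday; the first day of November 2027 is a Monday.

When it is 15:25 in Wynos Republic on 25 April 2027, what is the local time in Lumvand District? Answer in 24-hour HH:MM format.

09:10

1 October 2026 is a Thursday, so the first Friday is October 2 and the fourth is October 23.
1 April 2027 is a Thursday, so the first Sunday is April 4 and the third is April 18.
25 April 2027 does not fall between 23 October 2026 and 18 April 2027, so daylight saving is not in effect and Wynos Republic is at UTC−09:30.
15:25 Wynos Republic + 9h30m = 00:55 UTC (rolling into the next day, 26 April 2027).
1 March 2027 is a Monday, so the first Monday is March 1 and the fourth is March 22.
1 November 2027 is a Monday, so the first Friday is November 5.
At the standard offset (UTC+07:15), 00:55 UTC + 7h15m = 08:10 Lumvand District standard time.
Daylight saving runs 22 March – 5 November; the standard-time date in Lumvand District, 26 April 2027, is inside that window, so Lumvand District is at UTC+08:15.
00:55 UTC + 8h15m = 09:10 Lumvand District.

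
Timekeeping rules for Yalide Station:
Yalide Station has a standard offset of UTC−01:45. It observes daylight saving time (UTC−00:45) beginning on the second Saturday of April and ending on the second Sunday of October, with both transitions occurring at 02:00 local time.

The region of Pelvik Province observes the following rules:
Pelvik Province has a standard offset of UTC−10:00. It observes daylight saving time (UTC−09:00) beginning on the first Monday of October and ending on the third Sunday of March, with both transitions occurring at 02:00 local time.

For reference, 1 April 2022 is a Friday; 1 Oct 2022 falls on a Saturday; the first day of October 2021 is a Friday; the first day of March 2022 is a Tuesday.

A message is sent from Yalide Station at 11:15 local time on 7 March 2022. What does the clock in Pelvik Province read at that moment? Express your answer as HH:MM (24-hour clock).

1 April 2022 is a Friday, so the first Saturday is April 2 and the second is April 9.
1 October 2022 is a Saturday, so the first Sunday is October 2 and the second is October 9.
7 March 2022 does not fall between 9 April and 9 October, so daylight saving is not in effect and Yalide Station is at UTC−01:45.
11:15 Yalide Station + 1h45m = 13:00 UTC.
1 October 2021 is a Friday, so the first Monday is October 4.
1 March 2022 is a Tuesday, so the first Sunday is March 6 and the third is March 20.
At the standard offset (UTC−10:00), 13:00 UTC − 10h = 03:00 Pelvik Province standard time.
The standard-time date in Pelvik Province, 7 March 2022, falls between 4 October 2021 and 20 March 2022, so daylight saving is in effect and Pelvik Province is at UTC−09:00.
13:00 UTC − 9h = 04:00 Pelvik Province.

04:00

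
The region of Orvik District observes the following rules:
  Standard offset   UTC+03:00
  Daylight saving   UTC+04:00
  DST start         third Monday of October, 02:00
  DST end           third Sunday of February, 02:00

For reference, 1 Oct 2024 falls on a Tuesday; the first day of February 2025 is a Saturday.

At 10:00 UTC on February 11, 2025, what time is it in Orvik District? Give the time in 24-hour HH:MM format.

14:00

1 October 2024 is a Tuesday, so the first Monday is October 7 and the third is October 21.
1 February 2025 is a Saturday, so the first Sunday is February 2 and the third is February 16.
At the standard offset (UTC+03:00), 10:00 UTC + 3h = 13:00 Orvik District standard time.
Daylight saving runs 21 October 2024 – 16 February 2025; the standard-time date in Orvik District, February 11, 2025, is inside that window, so Orvik District is at UTC+04:00.
10:00 UTC + 4h = 14:00 local.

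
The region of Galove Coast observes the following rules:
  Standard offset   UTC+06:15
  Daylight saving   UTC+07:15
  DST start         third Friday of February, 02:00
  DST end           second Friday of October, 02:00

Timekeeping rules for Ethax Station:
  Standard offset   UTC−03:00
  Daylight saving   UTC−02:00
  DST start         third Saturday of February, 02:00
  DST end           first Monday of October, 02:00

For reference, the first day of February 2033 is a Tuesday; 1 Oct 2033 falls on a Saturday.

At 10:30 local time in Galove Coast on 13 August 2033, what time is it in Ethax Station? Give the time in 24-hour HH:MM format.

1 February 2033 is a Tuesday, so the first Friday is February 4 and the third is February 18.
1 October 2033 is a Saturday, so the first Friday is October 7 and the second is October 14.
13 August 2033 falls between 18 February and 14 October, so daylight saving is in effect and Galove Coast is at UTC+07:15.
10:30 Galove Coast − 7h15m = 03:15 UTC.
1 February 2033 is a Tuesday, so the first Saturday is February 5 and the third is February 19.
1 October 2033 is a Saturday, so the first Monday is October 3.
At the standard offset (UTC−03:00), 03:15 UTC − 3h = 00:15 Ethax Station standard time.
The standard-time date in Ethax Station, 13 August 2033, lies within the daylight-saving period (19 February – 3 October), so Ethax Station is on daylight time, UTC−02:00.
03:15 UTC − 2h = 01:15 Ethax Station.

01:15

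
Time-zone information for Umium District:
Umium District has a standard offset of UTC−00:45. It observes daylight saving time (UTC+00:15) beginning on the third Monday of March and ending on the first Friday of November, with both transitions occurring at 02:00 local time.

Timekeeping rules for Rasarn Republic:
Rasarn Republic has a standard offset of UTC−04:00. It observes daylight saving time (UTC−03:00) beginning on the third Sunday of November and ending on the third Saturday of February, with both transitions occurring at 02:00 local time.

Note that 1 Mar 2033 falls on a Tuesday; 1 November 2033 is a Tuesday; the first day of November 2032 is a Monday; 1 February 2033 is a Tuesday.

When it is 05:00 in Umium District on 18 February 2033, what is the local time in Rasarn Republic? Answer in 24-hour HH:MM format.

1 March 2033 is a Tuesday, so the first Monday is March 7 and the third is March 21.
1 November 2033 is a Tuesday, so the first Friday is November 4.
18 February 2033 does not fall between 21 March and 4 November, so daylight saving is not in effect and Umium District is at UTC−00:45.
05:00 Umium District + 0h45m = 05:45 UTC.
1 November 2032 is a Monday, so the first Sunday is November 7 and the third is November 21.
1 February 2033 is a Tuesday, so the first Saturday is February 5 and the third is February 19.
At the standard offset (UTC−04:00), 05:45 UTC − 4h = 01:45 Rasarn Republic standard time.
Daylight saving runs 21 November 2032 – 19 February 2033; the standard-time date in Rasarn Republic, 18 February 2033, is inside that window, so Rasarn Republic is at UTC−03:00.
05:45 UTC − 3h = 02:45 Rasarn Republic.

02:45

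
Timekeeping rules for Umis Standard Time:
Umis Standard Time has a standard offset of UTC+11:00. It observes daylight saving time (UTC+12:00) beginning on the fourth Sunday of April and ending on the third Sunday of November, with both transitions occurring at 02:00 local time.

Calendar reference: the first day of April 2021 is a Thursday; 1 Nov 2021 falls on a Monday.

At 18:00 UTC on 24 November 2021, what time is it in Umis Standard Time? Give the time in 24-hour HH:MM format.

1 April 2021 is a Thursday, so the first Sunday is April 4 and the fourth is April 25.
1 November 2021 is a Monday, so the first Sunday is November 7 and the third is November 21.
At the standard offset (UTC+11:00), 18:00 UTC + 11h = 05:00 Umis Standard Time standard time (rolling into the next day, 25 November 2021).
Daylight saving runs 25 April – 21 November; the standard-time date in Umis Standard Time, 25 November 2021, is outside that window, so Umis Standard Time is on standard time at UTC+11:00.
18:00 UTC + 11h = 05:00 local (rolling into the next day, 25 November 2021).

05:00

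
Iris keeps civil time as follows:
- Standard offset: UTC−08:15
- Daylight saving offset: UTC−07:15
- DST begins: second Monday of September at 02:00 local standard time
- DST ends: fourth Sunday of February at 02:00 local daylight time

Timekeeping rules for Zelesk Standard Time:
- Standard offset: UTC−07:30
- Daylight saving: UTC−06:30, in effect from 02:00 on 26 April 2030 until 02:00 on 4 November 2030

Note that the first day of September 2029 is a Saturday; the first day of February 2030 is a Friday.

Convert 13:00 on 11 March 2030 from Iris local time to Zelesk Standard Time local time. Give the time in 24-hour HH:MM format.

1 September 2029 is a Saturday, so the first Monday is September 3 and the second is September 10.
1 February 2030 is a Friday, so the first Sunday is February 3 and the fourth is February 24.
Daylight saving runs 10 September 2029 – 24 February 2030; 11 March 2030 is outside that window, so Iris is on standard time at UTC−08:15.
13:00 Iris + 8h15m = 21:15 UTC.
At the standard offset (UTC−07:30), 21:15 UTC − 7h30m = 13:45 Zelesk Standard Time standard time.
The standard-time date in Zelesk Standard Time, 11 March 2030, is outside the daylight-saving period (26 April – 4 November), so Zelesk Standard Time is on standard time, UTC−07:30.
21:15 UTC − 7h30m = 13:45 Zelesk Standard Time.

13:45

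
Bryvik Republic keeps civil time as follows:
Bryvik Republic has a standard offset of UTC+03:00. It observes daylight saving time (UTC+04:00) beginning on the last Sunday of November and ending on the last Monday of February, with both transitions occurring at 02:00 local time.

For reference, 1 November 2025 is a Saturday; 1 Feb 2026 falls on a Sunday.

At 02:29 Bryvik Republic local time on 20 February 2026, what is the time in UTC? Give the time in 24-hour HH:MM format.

22:29

1 November 2025 is a Saturday, so Sundays fall on 2, 9, 16, 23, 30; the last is November 30.
1 February 2026 is a Sunday, so Mondays fall on 2, 9, 16, 23; the last is February 23.
Daylight saving runs 30 November 2025 – 23 February 2026; 20 February 2026 is inside that window, so Bryvik Republic is at UTC+04:00.
02:29 local − 4h = 22:29 UTC (rolling into the previous day, 19 February 2026).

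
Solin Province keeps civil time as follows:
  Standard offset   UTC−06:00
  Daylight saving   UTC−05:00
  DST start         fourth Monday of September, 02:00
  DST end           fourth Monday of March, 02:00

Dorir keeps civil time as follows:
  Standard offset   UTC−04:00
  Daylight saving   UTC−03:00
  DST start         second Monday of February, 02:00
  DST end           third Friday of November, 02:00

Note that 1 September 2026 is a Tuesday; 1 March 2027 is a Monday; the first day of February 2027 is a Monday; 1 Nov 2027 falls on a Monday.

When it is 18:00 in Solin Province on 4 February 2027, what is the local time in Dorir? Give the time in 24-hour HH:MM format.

19:00

1 September 2026 is a Tuesday, so the first Monday is September 7 and the fourth is September 28.
1 March 2027 is a Monday, so the first Monday is March 1 and the fourth is March 22.
4 February 2027 falls between 28 September 2026 and 22 March 2027, so daylight saving is in effect and Solin Province is at UTC−05:00.
18:00 Solin Province + 5h = 23:00 UTC.
1 February 2027 is a Monday, so the first Monday is February 1 and the second is February 8.
1 November 2027 is a Monday, so the first Friday is November 5 and the third is November 19.
At the standard offset (UTC−04:00), 23:00 UTC − 4h = 19:00 Dorir standard time.
Daylight saving runs 8 February – 19 November; the standard-time date in Dorir, 4 February 2027, is outside that window, so Dorir is on standard time at UTC−04:00.
23:00 UTC − 4h = 19:00 Dorir.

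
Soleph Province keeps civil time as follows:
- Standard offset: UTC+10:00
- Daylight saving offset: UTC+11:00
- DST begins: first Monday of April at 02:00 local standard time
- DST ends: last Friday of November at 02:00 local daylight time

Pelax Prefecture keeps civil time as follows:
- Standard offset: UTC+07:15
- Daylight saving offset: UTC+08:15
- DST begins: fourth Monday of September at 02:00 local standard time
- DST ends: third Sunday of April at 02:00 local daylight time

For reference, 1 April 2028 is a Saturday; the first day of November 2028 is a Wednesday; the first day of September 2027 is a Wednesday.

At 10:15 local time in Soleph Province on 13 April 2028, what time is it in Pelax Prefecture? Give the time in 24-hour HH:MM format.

07:30

1 April 2028 is a Saturday, so the first Monday is April 3.
1 November 2028 is a Wednesday, so Fridays fall on 3, 10, 17, 24; the last is November 24.
13 April 2028 lies within the daylight-saving period (3 April – 24 November), so Soleph Province is on daylight time, UTC+11:00.
10:15 Soleph Province − 11h = 23:15 UTC (rolling into the previous day, 12 April 2028).
1 September 2027 is a Wednesday, so the first Monday is September 6 and the fourth is September 27.
1 April 2028 is a Saturday, so the first Sunday is April 2 and the third is April 16.
At the standard offset (UTC+07:15), 23:15 UTC + 7h15m = 06:30 Pelax Prefecture standard time (rolling into the next day, 13 April 2028).
The standard-time date in Pelax Prefecture, 13 April 2028, falls between 27 September 2027 and 16 April 2028, so daylight saving is in effect and Pelax Prefecture is at UTC+08:15.
23:15 UTC + 8h15m = 07:30 Pelax Prefecture (rolling into the next day, 13 April 2028).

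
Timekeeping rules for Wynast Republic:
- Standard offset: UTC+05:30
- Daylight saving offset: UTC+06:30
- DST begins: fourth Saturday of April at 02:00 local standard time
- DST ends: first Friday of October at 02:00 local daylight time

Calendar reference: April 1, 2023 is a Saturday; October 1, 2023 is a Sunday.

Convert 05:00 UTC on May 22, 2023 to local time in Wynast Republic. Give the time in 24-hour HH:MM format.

11:30

1 April 2023 is a Saturday, so the first Saturday is April 1 and the fourth is April 22.
1 October 2023 is a Sunday, so the first Friday is October 6.
At the standard offset (UTC+05:30), 05:00 UTC + 5h30m = 10:30 Wynast Republic standard time.
Daylight saving runs 22 April – 6 October; the standard-time date in Wynast Republic, May 22, 2023, is inside that window, so Wynast Republic is at UTC+06:30.
05:00 UTC + 6h30m = 11:30 local.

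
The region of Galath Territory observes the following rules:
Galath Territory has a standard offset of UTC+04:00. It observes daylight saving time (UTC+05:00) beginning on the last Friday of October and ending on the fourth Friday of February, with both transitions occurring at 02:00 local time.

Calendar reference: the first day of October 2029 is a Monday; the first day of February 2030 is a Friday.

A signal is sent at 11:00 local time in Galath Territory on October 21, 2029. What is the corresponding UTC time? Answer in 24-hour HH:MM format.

1 October 2029 is a Monday, so Fridays fall on 5, 12, 19, 26; the last is October 26.
1 February 2030 is a Friday, so the first Friday is February 1 and the fourth is February 22.
October 21, 2029 is outside the daylight-saving period (26 October 2029 – 22 February 2030), so Galath Territory is on standard time, UTC+04:00.
11:00 local − 4h = 07:00 UTC.

07:00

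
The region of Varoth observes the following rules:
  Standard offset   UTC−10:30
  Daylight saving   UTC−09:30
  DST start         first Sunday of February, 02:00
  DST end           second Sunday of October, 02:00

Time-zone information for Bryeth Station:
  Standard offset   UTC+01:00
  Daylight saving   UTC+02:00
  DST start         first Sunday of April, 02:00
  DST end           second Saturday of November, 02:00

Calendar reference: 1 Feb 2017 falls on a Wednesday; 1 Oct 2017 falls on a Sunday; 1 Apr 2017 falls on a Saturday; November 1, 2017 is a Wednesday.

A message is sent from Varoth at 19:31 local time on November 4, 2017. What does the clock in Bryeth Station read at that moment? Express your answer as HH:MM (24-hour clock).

1 February 2017 is a Wednesday, so the first Sunday is February 5.
1 October 2017 is a Sunday, so the first Sunday is October 1 and the second is October 8.
November 4, 2017 does not fall between 5 February and 8 October, so daylight saving is not in effect and Varoth is at UTC−10:30.
19:31 Varoth + 10h30m = 06:01 UTC (rolling into the next day, 5 November 2017).
1 April 2017 is a Saturday, so the first Sunday is April 2.
1 November 2017 is a Wednesday, so the first Saturday is November 4 and the second is November 11.
At the standard offset (UTC+01:00), 06:01 UTC + 1h = 07:01 Bryeth Station standard time.
The standard-time date in Bryeth Station, November 5, 2017, lies within the daylight-saving period (2 April – 11 November), so Bryeth Station is on daylight time, UTC+02:00.
06:01 UTC + 2h = 08:01 Bryeth Station.

08:01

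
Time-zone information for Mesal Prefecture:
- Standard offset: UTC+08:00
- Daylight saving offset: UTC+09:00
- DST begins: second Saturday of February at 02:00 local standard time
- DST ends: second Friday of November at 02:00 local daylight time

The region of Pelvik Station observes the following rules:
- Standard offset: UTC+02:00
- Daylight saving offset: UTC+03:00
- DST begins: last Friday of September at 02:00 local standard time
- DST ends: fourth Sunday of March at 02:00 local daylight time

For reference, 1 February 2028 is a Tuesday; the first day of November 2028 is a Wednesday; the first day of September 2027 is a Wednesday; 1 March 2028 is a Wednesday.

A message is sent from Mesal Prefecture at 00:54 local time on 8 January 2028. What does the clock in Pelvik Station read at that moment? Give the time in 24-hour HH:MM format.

1 February 2028 is a Tuesday, so the first Saturday is February 5 and the second is February 12.
1 November 2028 is a Wednesday, so the first Friday is November 3 and the second is November 10.
Daylight saving runs 12 February – 10 November; 8 January 2028 is outside that window, so Mesal Prefecture is on standard time at UTC+08:00.
00:54 Mesal Prefecture − 8h = 16:54 UTC (rolling into the previous day, 7 January 2028).
1 September 2027 is a Wednesday, so Fridays fall on 3, 10, 17, 24; the last is September 24.
1 March 2028 is a Wednesday, so the first Sunday is March 5 and the fourth is March 26.
At the standard offset (UTC+02:00), 16:54 UTC + 2h = 18:54 Pelvik Station standard time.
The standard-time date in Pelvik Station, 7 January 2028, lies within the daylight-saving period (24 September 2027 – 26 March 2028), so Pelvik Station is on daylight time, UTC+03:00.
16:54 UTC + 3h = 19:54 Pelvik Station.

19:54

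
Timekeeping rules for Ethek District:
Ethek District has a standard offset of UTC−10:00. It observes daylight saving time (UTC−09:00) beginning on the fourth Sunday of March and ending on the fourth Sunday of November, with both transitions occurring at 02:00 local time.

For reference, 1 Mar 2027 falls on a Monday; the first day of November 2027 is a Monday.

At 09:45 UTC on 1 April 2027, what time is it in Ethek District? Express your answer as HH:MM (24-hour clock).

00:45

1 March 2027 is a Monday, so the first Sunday is March 7 and the fourth is March 28.
1 November 2027 is a Monday, so the first Sunday is November 7 and the fourth is November 28.
At the standard offset (UTC−10:00), 09:45 UTC − 10h = 23:45 Ethek District standard time (rolling into the previous day, 31 March 2027).
The standard-time date in Ethek District, 31 March 2027, falls between 28 March and 28 November, so daylight saving is in effect and Ethek District is at UTC−09:00.
09:45 UTC − 9h = 00:45 local.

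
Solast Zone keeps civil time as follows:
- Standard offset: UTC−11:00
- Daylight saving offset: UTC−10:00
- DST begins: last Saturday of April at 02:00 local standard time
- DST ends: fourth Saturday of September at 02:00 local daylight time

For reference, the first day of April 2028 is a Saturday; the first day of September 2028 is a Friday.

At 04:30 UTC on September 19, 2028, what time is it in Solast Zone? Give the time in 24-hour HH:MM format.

18:30

1 April 2028 is a Saturday, so Saturdays fall on 1, 8, 15, 22, 29; the last is April 29.
1 September 2028 is a Friday, so the first Saturday is September 2 and the fourth is September 23.
At the standard offset (UTC−11:00), 04:30 UTC − 11h = 17:30 Solast Zone standard time (rolling into the previous day, 18 September 2028).
The standard-time date in Solast Zone, September 18, 2028, lies within the daylight-saving period (29 April – 23 September), so Solast Zone is on daylight time, UTC−10:00.
04:30 UTC − 10h = 18:30 local (rolling into the previous day, 18 September 2028).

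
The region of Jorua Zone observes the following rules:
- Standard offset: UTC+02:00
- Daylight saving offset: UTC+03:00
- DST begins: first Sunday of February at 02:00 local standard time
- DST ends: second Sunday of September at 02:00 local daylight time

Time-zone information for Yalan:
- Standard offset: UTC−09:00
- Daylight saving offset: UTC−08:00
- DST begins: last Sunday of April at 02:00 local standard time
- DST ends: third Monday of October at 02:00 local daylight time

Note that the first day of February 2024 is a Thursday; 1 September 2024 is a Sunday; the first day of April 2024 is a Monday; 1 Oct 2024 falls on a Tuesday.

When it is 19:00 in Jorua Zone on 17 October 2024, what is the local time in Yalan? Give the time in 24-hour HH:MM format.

09:00

1 February 2024 is a Thursday, so the first Sunday is February 4.
1 September 2024 is a Sunday, so the first Sunday is September 1 and the second is September 8.
Daylight saving runs 4 February – 8 September; 17 October 2024 is outside that window, so Jorua Zone is on standard time at UTC+02:00.
19:00 Jorua Zone − 2h = 17:00 UTC.
1 April 2024 is a Monday, so Sundays fall on 7, 14, 21, 28; the last is April 28.
1 October 2024 is a Tuesday, so the first Monday is October 7 and the third is October 21.
At the standard offset (UTC−09:00), 17:00 UTC − 9h = 08:00 Yalan standard time.
The standard-time date in Yalan, 17 October 2024, lies within the daylight-saving period (28 April – 21 October), so Yalan is on daylight time, UTC−08:00.
17:00 UTC − 8h = 09:00 Yalan.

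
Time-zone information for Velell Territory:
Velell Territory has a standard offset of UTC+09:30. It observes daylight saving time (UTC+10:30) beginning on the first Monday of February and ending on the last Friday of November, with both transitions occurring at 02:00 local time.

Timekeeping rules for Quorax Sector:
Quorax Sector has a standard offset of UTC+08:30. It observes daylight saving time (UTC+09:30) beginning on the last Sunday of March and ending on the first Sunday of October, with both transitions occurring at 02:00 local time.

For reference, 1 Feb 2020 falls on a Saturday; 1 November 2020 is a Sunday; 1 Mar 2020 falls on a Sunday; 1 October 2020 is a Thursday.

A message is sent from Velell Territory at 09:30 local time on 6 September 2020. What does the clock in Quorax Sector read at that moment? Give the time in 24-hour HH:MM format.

1 February 2020 is a Saturday, so the first Monday is February 3.
1 November 2020 is a Sunday, so Fridays fall on 6, 13, 20, 27; the last is November 27.
6 September 2020 lies within the daylight-saving period (3 February – 27 November), so Velell Territory is on daylight time, UTC+10:30.
09:30 Velell Territory − 10h30m = 23:00 UTC (rolling into the previous day, 5 September 2020).
1 March 2020 is a Sunday, so Sundays fall on 1, 8, 15, 22, 29; the last is March 29.
1 October 2020 is a Thursday, so the first Sunday is October 4.
At the standard offset (UTC+08:30), 23:00 UTC + 8h30m = 07:30 Quorax Sector standard time (rolling into the next day, 6 September 2020).
Daylight saving runs 29 March – 4 October; the standard-time date in Quorax Sector, 6 September 2020, is inside that window, so Quorax Sector is at UTC+09:30.
23:00 UTC + 9h30m = 08:30 Quorax Sector (rolling into the next day, 6 September 2020).

08:30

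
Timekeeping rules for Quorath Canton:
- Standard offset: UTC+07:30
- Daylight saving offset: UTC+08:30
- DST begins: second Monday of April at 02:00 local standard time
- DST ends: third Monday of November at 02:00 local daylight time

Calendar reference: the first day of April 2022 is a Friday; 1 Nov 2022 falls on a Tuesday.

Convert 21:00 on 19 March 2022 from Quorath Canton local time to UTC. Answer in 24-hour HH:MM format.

1 April 2022 is a Friday, so the first Monday is April 4 and the second is April 11.
1 November 2022 is a Tuesday, so the first Monday is November 7 and the third is November 21.
19 March 2022 does not fall between 11 April and 21 November, so daylight saving is not in effect and Quorath Canton is at UTC+07:30.
21:00 local − 7h30m = 13:30 UTC.

13:30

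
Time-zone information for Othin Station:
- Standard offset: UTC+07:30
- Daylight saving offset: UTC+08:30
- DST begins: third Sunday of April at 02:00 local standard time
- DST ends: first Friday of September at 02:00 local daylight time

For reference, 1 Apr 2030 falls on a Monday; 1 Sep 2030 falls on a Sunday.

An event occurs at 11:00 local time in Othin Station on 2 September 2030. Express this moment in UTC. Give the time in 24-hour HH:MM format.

02:30

1 April 2030 is a Monday, so the first Sunday is April 7 and the third is April 21.
1 September 2030 is a Sunday, so the first Friday is September 6.
Daylight saving runs 21 April – 6 September; 2 September 2030 is inside that window, so Othin Station is at UTC+08:30.
11:00 local − 8h30m = 02:30 UTC.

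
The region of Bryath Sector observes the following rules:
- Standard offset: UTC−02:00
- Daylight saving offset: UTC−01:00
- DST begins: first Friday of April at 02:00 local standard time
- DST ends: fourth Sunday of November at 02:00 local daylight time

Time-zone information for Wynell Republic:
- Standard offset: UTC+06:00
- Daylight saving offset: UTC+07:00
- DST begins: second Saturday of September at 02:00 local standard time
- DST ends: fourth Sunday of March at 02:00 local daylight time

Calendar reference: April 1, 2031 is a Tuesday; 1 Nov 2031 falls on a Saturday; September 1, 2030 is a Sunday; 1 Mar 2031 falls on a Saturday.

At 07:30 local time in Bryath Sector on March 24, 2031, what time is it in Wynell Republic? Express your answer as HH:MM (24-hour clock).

1 April 2031 is a Tuesday, so the first Friday is April 4.
1 November 2031 is a Saturday, so the first Sunday is November 2 and the fourth is November 23.
March 24, 2031 does not fall between 4 April and 23 November, so daylight saving is not in effect and Bryath Sector is at UTC−02:00.
07:30 Bryath Sector + 2h = 09:30 UTC.
1 September 2030 is a Sunday, so the first Saturday is September 7 and the second is September 14.
1 March 2031 is a Saturday, so the first Sunday is March 2 and the fourth is March 23.
At the standard offset (UTC+06:00), 09:30 UTC + 6h = 15:30 Wynell Republic standard time.
The standard-time date in Wynell Republic, March 24, 2031, does not fall between 14 September 2030 and 23 March 2031, so daylight saving is not in effect and Wynell Republic is at UTC+06:00.
09:30 UTC + 6h = 15:30 Wynell Republic.

15:30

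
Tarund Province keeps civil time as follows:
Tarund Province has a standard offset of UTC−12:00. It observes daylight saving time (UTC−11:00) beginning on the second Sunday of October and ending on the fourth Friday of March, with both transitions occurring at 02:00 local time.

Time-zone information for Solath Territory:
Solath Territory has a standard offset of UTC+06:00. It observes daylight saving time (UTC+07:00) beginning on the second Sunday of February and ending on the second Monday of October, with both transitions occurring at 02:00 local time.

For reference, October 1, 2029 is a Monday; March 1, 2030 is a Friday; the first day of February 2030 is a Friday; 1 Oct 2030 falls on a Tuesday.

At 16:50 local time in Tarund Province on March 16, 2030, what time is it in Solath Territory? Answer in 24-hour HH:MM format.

10:50

1 October 2029 is a Monday, so the first Sunday is October 7 and the second is October 14.
1 March 2030 is a Friday, so the first Friday is March 1 and the fourth is March 22.
Daylight saving runs 14 October 2029 – 22 March 2030; March 16, 2030 is inside that window, so Tarund Province is at UTC−11:00.
16:50 Tarund Province + 11h = 03:50 UTC (rolling into the next day, 17 March 2030).
1 February 2030 is a Friday, so the first Sunday is February 3 and the second is February 10.
1 October 2030 is a Tuesday, so the first Monday is October 7 and the second is October 14.
At the standard offset (UTC+06:00), 03:50 UTC + 6h = 09:50 Solath Territory standard time.
Daylight saving runs 10 February – 14 October; the standard-time date in Solath Territory, March 17, 2030, is inside that window, so Solath Territory is at UTC+07:00.
03:50 UTC + 7h = 10:50 Solath Territory.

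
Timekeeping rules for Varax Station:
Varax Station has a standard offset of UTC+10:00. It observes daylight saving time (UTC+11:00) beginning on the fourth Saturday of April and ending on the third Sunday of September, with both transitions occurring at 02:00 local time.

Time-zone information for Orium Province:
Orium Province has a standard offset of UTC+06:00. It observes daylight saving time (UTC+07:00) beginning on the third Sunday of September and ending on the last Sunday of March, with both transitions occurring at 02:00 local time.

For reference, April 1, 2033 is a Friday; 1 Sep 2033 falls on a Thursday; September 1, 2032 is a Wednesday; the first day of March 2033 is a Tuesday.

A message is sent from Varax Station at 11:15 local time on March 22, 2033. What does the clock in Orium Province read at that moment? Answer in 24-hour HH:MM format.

08:15

1 April 2033 is a Friday, so the first Saturday is April 2 and the fourth is April 23.
1 September 2033 is a Thursday, so the first Sunday is September 4 and the third is September 18.
Daylight saving runs 23 April – 18 September; March 22, 2033 is outside that window, so Varax Station is on standard time at UTC+10:00.
11:15 Varax Station − 10h = 01:15 UTC.
1 September 2032 is a Wednesday, so the first Sunday is September 5 and the third is September 19.
1 March 2033 is a Tuesday, so Sundays fall on 6, 13, 20, 27; the last is March 27.
At the standard offset (UTC+06:00), 01:15 UTC + 6h = 07:15 Orium Province standard time.
The standard-time date in Orium Province, March 22, 2033, falls between 19 September 2032 and 27 March 2033, so daylight saving is in effect and Orium Province is at UTC+07:00.
01:15 UTC + 7h = 08:15 Orium Province.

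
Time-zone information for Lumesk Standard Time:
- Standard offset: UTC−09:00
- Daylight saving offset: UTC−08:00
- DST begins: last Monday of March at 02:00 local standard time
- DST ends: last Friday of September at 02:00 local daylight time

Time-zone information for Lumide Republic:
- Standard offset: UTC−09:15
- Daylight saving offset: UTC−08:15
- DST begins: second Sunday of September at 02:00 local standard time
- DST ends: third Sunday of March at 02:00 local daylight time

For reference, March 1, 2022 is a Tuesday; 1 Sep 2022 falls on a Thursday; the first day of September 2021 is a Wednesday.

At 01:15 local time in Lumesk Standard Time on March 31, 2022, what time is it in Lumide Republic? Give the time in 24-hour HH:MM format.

1 March 2022 is a Tuesday, so Mondays fall on 7, 14, 21, 28; the last is March 28.
1 September 2022 is a Thursday, so Fridays fall on 2, 9, 16, 23, 30; the last is September 30.
March 31, 2022 falls between 28 March and 30 September, so daylight saving is in effect and Lumesk Standard Time is at UTC−08:00.
01:15 Lumesk Standard Time + 8h = 09:15 UTC.
1 September 2021 is a Wednesday, so the first Sunday is September 5 and the second is September 12.
1 March 2022 is a Tuesday, so the first Sunday is March 6 and the third is March 20.
At the standard offset (UTC−09:15), 09:15 UTC − 9h15m = 00:00 Lumide Republic standard time.
Daylight saving runs 12 September 2021 – 20 March 2022; the standard-time date in Lumide Republic, March 31, 2022, is outside that window, so Lumide Republic is on standard time at UTC−09:15.
09:15 UTC − 9h15m = 00:00 Lumide Republic.

00:00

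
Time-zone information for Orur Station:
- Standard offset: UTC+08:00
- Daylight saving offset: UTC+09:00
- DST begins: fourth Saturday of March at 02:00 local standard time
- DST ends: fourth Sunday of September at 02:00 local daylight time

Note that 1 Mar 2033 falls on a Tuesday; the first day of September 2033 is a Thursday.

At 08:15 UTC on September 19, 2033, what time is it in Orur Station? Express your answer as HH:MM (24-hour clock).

17:15

1 March 2033 is a Tuesday, so the first Saturday is March 5 and the fourth is March 26.
1 September 2033 is a Thursday, so the first Sunday is September 4 and the fourth is September 25.
At the standard offset (UTC+08:00), 08:15 UTC + 8h = 16:15 Orur Station standard time.
The standard-time date in Orur Station, September 19, 2033, falls between 26 March and 25 September, so daylight saving is in effect and Orur Station is at UTC+09:00.
08:15 UTC + 9h = 17:15 local.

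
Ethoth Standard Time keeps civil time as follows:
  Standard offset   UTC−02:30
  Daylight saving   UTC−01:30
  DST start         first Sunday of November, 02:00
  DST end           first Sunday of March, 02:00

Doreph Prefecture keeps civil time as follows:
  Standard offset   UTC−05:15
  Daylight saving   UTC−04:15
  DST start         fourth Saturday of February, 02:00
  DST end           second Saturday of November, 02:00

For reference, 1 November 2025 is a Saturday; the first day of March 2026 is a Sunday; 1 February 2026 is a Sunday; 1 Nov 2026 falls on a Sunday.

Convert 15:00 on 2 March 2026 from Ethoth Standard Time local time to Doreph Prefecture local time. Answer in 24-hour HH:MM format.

1 November 2025 is a Saturday, so the first Sunday is November 2.
1 March 2026 is a Sunday, so the first Sunday is March 1.
2 March 2026 is outside the daylight-saving period (2 November 2025 – 1 March 2026), so Ethoth Standard Time is on standard time, UTC−02:30.
15:00 Ethoth Standard Time + 2h30m = 17:30 UTC.
1 February 2026 is a Sunday, so the first Saturday is February 7 and the fourth is February 28.
1 November 2026 is a Sunday, so the first Saturday is November 7 and the second is November 14.
At the standard offset (UTC−05:15), 17:30 UTC − 5h15m = 12:15 Doreph Prefecture standard time.
The standard-time date in Doreph Prefecture, 2 March 2026, lies within the daylight-saving period (28 February – 14 November), so Doreph Prefecture is on daylight time, UTC−04:15.
17:30 UTC − 4h15m = 13:15 Doreph Prefecture.

13:15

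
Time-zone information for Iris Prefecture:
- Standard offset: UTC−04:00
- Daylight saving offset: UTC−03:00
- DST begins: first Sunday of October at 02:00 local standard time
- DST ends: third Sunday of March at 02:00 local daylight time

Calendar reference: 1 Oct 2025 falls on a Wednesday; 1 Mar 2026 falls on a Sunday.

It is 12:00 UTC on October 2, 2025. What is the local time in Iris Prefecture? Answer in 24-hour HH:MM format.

08:00

1 October 2025 is a Wednesday, so the first Sunday is October 5.
1 March 2026 is a Sunday, so the first Sunday is March 1 and the third is March 15.
At the standard offset (UTC−04:00), 12:00 UTC − 4h = 08:00 Iris Prefecture standard time.
The standard-time date in Iris Prefecture, October 2, 2025, is outside the daylight-saving period (5 October 2025 – 15 March 2026), so Iris Prefecture is on standard time, UTC−04:00.
12:00 UTC − 4h = 08:00 local.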